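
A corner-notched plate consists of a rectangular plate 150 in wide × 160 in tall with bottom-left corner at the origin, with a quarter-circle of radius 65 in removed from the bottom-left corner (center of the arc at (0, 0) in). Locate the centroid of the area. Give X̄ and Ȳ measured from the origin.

plate: A = 150 × 160 = 24000.00, centroid at (75.00, 80.00).
removed quarter-circle: A = −¼π·65² = -3318.31, centroid at (27.59, 27.59).
ΣA = 20681.69 in²
ΣAX̄ = (24000.00)(75.00) + (-3318.31)(27.59) = 1708458.33 in³
ΣAȲ = (24000.00)(80.00) + (-3318.31)(27.59) = 1828458.33 in³
X̄ = 1708458.33 / 20681.69 = 82.61 in
Ȳ = 1828458.33 / 20681.69 = 88.41 in

X̄ = 82.61 in, Ȳ = 88.41 in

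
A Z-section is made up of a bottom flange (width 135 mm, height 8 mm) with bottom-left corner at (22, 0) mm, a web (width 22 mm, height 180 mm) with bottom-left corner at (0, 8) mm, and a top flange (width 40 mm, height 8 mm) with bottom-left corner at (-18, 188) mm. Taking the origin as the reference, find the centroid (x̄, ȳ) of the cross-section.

bottom flange: A = 135 × 8 = 1080.00, centroid at (89.50, 4.00).
web: A = 22 × 180 = 3960.00, centroid at (11.00, 98.00).
top flange: A = 40 × 8 = 320.00, centroid at (2.00, 192.00).
ΣA = 5360.00 mm², ΣAx̄ = 140860.00 mm³, ΣAȳ = 453840.00 mm³.
x̄ = 140860.00/5360.00 = 26.28 mm; ȳ = 453840.00/5360.00 = 84.67 mm.

x̄ = 26.28 mm, ȳ = 84.67 mm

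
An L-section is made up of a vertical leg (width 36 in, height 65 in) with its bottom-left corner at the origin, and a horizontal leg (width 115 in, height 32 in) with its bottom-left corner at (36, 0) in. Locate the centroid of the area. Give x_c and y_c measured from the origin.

vertical leg: A = 36 × 65 = 2340.00, centroid at (18.00, 32.50).
horizontal leg: A = 115 × 32 = 3680.00, centroid at (93.50, 16.00).
ΣA = 6020.00 in², ΣAx_c = 386200.00 in³, ΣAy_c = 134930.00 in³.
x_c = 386200.00/6020.00 = 64.15 in; y_c = 134930.00/6020.00 = 22.41 in.

x_c = 64.15 in, y_c = 22.41 in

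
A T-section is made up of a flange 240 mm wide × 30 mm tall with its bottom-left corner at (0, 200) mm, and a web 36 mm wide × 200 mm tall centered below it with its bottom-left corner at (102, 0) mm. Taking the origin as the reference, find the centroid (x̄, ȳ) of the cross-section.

Part | A | x̄ᵢ | ȳᵢ | A·x̄ᵢ | A·ȳᵢ
web | 7200.00 | 120.00 | 100.00 | 864000.00 | 720000.00
flange | 7200.00 | 120.00 | 215.00 | 864000.00 | 1548000.00
Σ | 14400.00 |  |  | 1728000.00 | 2268000.00
x̄ = 1728000.00 / 14400.00 = 120.00 mm
ȳ = 2268000.00 / 14400.00 = 157.50 mm

x̄ = 120.00 mm, ȳ = 157.50 mm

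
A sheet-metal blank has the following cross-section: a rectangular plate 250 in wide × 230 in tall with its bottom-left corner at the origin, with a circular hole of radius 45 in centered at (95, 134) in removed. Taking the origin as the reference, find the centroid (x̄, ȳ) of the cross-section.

x̄ = 128.73 in, ȳ = 112.64 in

plate: A = 250 × 230 = 57500.00, centroid at (125.00, 115.00).
hole: A = −π·45² = -6361.73, centroid at (95.00, 134.00).
ΣA = 51138.27 in²
ΣAx̄ = (57500.00)(125.00) + (-6361.73)(95.00) = 6583136.11 in³
ΣAȳ = (57500.00)(115.00) + (-6361.73)(134.00) = 5760028.83 in³
x̄ = 6583136.11 / 51138.27 = 128.73 in
ȳ = 5760028.83 / 51138.27 = 112.64 in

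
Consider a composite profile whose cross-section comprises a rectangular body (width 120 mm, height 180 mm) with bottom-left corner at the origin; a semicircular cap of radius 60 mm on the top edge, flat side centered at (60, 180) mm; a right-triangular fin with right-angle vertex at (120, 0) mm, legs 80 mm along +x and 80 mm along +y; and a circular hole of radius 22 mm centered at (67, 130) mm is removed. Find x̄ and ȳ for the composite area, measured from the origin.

x̄ = 69.22 mm, ȳ = 103.46 mm

rectangular body: A = 120 × 180 = 21600.00, centroid at (60.00, 90.00).
semicircular top: A = ½π·60² = 5654.87, centroid at (60.00, 205.46).
triangular fin: A = ½·80·80 = 3200.00, centroid at (146.67, 26.67).
hole: A = −π·22² = -1520.53, centroid at (67.00, 130.00).
ΣA = 28934.34 mm²
ΣAx̄ = (21600.00)(60.00) + (5654.87)(60.00) + (3200.00)(146.67) + (-1520.53)(67.00) = 2002749.77 mm³
ΣAȳ = (21600.00)(90.00) + (5654.87)(205.46) + (3200.00)(26.67) + (-1520.53)(130.00) = 2993540.34 mm³
x̄ = 2002749.77 / 28934.34 = 69.22 mm
ȳ = 2993540.34 / 28934.34 = 103.46 mm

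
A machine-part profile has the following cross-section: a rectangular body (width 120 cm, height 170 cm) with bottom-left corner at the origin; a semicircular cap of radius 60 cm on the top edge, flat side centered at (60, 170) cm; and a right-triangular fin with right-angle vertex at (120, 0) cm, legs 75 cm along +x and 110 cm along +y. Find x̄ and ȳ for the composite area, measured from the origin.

x̄ = 71.62 cm, ȳ = 99.09 cm

Part | A | x̄ᵢ | ȳᵢ | A·x̄ᵢ | A·ȳᵢ
rectangular body | 20400.00 | 60.00 | 85.00 | 1224000.00 | 1734000.00
semicircular top | 5654.87 | 60.00 | 195.46 | 339292.01 | 1105327.35
triangular fin | 4125.00 | 145.00 | 36.67 | 598125.00 | 151250.00
Σ | 30179.87 |  |  | 2161417.01 | 2990577.35
x̄ = 2161417.01 / 30179.87 = 71.62 cm
ȳ = 2990577.35 / 30179.87 = 99.09 cm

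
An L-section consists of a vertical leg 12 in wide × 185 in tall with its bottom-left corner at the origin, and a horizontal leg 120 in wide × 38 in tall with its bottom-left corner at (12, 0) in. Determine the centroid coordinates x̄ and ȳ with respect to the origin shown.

vertical leg: A = 12 × 185 = 2220.00, centroid at (6.00, 92.50).
horizontal leg: A = 120 × 38 = 4560.00, centroid at (72.00, 19.00).
ΣA = 6780.00 in²
ΣAx̄ = (2220.00)(6.00) + (4560.00)(72.00) = 341640.00 in³
ΣAȳ = (2220.00)(92.50) + (4560.00)(19.00) = 291990.00 in³
x̄ = 341640.00 / 6780.00 = 50.39 in
ȳ = 291990.00 / 6780.00 = 43.07 in

x̄ = 50.39 in, ȳ = 43.07 in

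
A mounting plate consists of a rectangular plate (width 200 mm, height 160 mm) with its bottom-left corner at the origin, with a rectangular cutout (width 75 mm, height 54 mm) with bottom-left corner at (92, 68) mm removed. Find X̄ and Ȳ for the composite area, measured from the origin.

X̄ = 95.73 mm, Ȳ = 77.83 mm

Part | A | x̄ᵢ | ȳᵢ | A·x̄ᵢ | A·ȳᵢ
plate | 32000.00 | 100.00 | 80.00 | 3200000.00 | 2560000.00
hole | -4050.00 | 129.50 | 95.00 | -524475.00 | -384750.00
Σ | 27950.00 |  |  | 2675525.00 | 2175250.00
X̄ = 2675525.00 / 27950.00 = 95.73 mm
Ȳ = 2175250.00 / 27950.00 = 77.83 mm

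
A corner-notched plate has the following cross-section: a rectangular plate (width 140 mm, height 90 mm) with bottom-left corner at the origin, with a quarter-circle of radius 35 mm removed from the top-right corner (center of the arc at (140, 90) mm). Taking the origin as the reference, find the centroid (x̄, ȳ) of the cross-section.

x̄ = 65.44 mm, ȳ = 42.51 mm

plate: A = 140 × 90 = 12600.00, centroid at (70.00, 45.00).
removed quarter-circle: A = −¼π·35² = -962.11, centroid at (125.15, 75.15).
ΣA = 11637.89 mm²
ΣAx̄ = (12600.00)(70.00) + (-962.11)(125.15) = 761595.88 mm³
ΣAȳ = (12600.00)(45.00) + (-962.11)(75.15) = 494701.52 mm³
x̄ = 761595.88 / 11637.89 = 65.44 mm
ȳ = 494701.52 / 11637.89 = 42.51 mm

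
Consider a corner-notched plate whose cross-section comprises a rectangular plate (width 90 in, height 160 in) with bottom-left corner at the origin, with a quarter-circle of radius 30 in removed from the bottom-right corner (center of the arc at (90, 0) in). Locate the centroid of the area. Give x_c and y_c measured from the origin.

plate: A = 90 × 160 = 14400.00, centroid at (45.00, 80.00).
removed quarter-circle: A = −¼π·30² = -706.86, centroid at (77.27, 12.73).
ΣA = 13693.14 in²
ΣAx_c = (14400.00)(45.00) + (-706.86)(77.27) = 593382.75 in³
ΣAy_c = (14400.00)(80.00) + (-706.86)(12.73) = 1143000.00 in³
x_c = 593382.75 / 13693.14 = 43.33 in
y_c = 1143000.00 / 13693.14 = 83.47 in

x_c = 43.33 in, y_c = 83.47 in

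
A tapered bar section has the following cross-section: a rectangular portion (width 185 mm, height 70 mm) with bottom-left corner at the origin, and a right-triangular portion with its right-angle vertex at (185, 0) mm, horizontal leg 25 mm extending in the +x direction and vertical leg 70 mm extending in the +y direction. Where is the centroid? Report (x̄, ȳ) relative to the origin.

x̄ = 98.88 mm, ȳ = 34.26 mm

rectangular portion: A = 185 × 70 = 12950.00, centroid at (92.50, 35.00).
triangular portion: A = ½·25·70 = 875.00, centroid at (193.33, 23.33).
ΣA = 13825.00 mm²
ΣAx̄ = (12950.00)(92.50) + (875.00)(193.33) = 1367041.67 mm³
ΣAȳ = (12950.00)(35.00) + (875.00)(23.33) = 473666.67 mm³
x̄ = 1367041.67 / 13825.00 = 98.88 mm
ȳ = 473666.67 / 13825.00 = 34.26 mm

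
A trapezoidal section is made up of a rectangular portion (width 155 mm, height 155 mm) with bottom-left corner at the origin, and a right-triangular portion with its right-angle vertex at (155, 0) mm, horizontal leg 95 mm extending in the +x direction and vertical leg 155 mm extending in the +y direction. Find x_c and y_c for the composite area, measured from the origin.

x_c = 103.11 mm, y_c = 71.44 mm

rectangular portion: A = 155 × 155 = 24025.00, centroid at (77.50, 77.50).
triangular portion: A = ½·95·155 = 7362.50, centroid at (186.67, 51.67).
ΣA = 31387.50 mm²
ΣAx_c = (24025.00)(77.50) + (7362.50)(186.67) = 3236270.83 mm³
ΣAy_c = (24025.00)(77.50) + (7362.50)(51.67) = 2242333.33 mm³
x_c = 3236270.83 / 31387.50 = 103.11 mm
y_c = 2242333.33 / 31387.50 = 71.44 mm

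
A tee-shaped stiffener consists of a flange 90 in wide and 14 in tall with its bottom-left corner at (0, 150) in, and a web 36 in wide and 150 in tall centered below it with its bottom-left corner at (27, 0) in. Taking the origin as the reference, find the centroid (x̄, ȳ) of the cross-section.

Part | A | x̄ᵢ | ȳᵢ | A·x̄ᵢ | A·ȳᵢ
web | 5400.00 | 45.00 | 75.00 | 243000.00 | 405000.00
flange | 1260.00 | 45.00 | 157.00 | 56700.00 | 197820.00
Σ | 6660.00 |  |  | 299700.00 | 602820.00
x̄ = 299700.00 / 6660.00 = 45.00 in
ȳ = 602820.00 / 6660.00 = 90.51 in

x̄ = 45.00 in, ȳ = 90.51 in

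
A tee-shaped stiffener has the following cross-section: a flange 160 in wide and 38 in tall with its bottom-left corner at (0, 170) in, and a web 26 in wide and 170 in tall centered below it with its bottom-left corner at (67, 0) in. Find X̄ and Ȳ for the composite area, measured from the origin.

web: A = 26 × 170 = 4420.00, centroid at (80.00, 85.00).
flange: A = 160 × 38 = 6080.00, centroid at (80.00, 189.00).
ΣA = 10500.00 in²
ΣAX̄ = (4420.00)(80.00) + (6080.00)(80.00) = 840000.00 in³
ΣAȲ = (4420.00)(85.00) + (6080.00)(189.00) = 1524820.00 in³
X̄ = 840000.00 / 10500.00 = 80.00 in
Ȳ = 1524820.00 / 10500.00 = 145.22 in

X̄ = 80.00 in, Ȳ = 145.22 in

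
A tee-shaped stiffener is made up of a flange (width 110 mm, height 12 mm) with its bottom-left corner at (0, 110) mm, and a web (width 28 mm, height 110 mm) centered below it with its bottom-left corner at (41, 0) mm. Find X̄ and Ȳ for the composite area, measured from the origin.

X̄ = 55.00 mm, Ȳ = 73.30 mm

web: A = 28 × 110 = 3080.00, centroid at (55.00, 55.00).
flange: A = 110 × 12 = 1320.00, centroid at (55.00, 116.00).
ΣA = 4400.00 mm²
ΣAX̄ = (3080.00)(55.00) + (1320.00)(55.00) = 242000.00 mm³
ΣAȲ = (3080.00)(55.00) + (1320.00)(116.00) = 322520.00 mm³
X̄ = 242000.00 / 4400.00 = 55.00 mm
Ȳ = 322520.00 / 4400.00 = 73.30 mm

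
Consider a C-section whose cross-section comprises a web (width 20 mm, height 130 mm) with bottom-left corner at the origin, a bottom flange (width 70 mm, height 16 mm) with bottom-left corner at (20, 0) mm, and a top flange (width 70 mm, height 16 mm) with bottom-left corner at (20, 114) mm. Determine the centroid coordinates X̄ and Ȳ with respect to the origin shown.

Part | A | x̄ᵢ | ȳᵢ | A·x̄ᵢ | A·ȳᵢ
web | 2600.00 | 10.00 | 65.00 | 26000.00 | 169000.00
bottom flange | 1120.00 | 55.00 | 8.00 | 61600.00 | 8960.00
top flange | 1120.00 | 55.00 | 122.00 | 61600.00 | 136640.00
Σ | 4840.00 |  |  | 149200.00 | 314600.00
X̄ = 149200.00 / 4840.00 = 30.83 mm
Ȳ = 314600.00 / 4840.00 = 65.00 mm

X̄ = 30.83 mm, Ȳ = 65.00 mm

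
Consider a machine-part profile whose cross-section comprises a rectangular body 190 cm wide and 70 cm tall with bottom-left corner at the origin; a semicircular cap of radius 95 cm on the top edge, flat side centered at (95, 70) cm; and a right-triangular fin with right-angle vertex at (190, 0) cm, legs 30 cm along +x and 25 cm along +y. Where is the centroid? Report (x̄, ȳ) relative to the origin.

x̄ = 96.41 cm, ȳ = 72.98 cm

rectangular body: A = 190 × 70 = 13300.00, centroid at (95.00, 35.00).
semicircular top: A = ½π·95² = 14176.44, centroid at (95.00, 110.32).
triangular fin: A = ½·30·25 = 375.00, centroid at (200.00, 8.33).
ΣA = 27851.44 cm²
ΣAx̄ = (13300.00)(95.00) + (14176.44)(95.00) + (375.00)(200.00) = 2685261.50 cm³
ΣAȳ = (13300.00)(35.00) + (14176.44)(110.32) + (375.00)(8.33) = 2032558.91 cm³
x̄ = 2685261.50 / 27851.44 = 96.41 cm
ȳ = 2032558.91 / 27851.44 = 72.98 cm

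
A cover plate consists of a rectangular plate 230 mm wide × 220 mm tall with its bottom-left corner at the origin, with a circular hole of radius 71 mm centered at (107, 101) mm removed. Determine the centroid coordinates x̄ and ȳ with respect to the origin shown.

plate: A = 230 × 220 = 50600.00, centroid at (115.00, 110.00).
hole: A = −π·71² = -15836.77, centroid at (107.00, 101.00).
ΣA = 34763.23 mm²
ΣAx̄ = (50600.00)(115.00) + (-15836.77)(107.00) = 4124465.76 mm³
ΣAȳ = (50600.00)(110.00) + (-15836.77)(101.00) = 3966486.37 mm³
x̄ = 4124465.76 / 34763.23 = 118.64 mm
ȳ = 3966486.37 / 34763.23 = 114.10 mm

x̄ = 118.64 mm, ȳ = 114.10 mm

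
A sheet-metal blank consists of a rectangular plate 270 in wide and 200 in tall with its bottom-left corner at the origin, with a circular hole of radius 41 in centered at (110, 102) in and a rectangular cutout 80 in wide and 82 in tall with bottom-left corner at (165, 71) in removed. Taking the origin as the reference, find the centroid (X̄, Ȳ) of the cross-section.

X̄ = 127.24 in, Ȳ = 97.88 in

plate: A = 270 × 200 = 54000.00, centroid at (135.00, 100.00).
hole 1: A = −π·41² = -5281.02, centroid at (110.00, 102.00).
hole 2: A = −(80 × 82) = -6560.00, centroid at (205.00, 112.00).
ΣA = 42158.98 in², ΣAX̄ = 5364288.10 in³, ΣAȲ = 4126616.24 in³.
X̄ = 5364288.10/42158.98 = 127.24 in; Ȳ = 4126616.24/42158.98 = 97.88 in.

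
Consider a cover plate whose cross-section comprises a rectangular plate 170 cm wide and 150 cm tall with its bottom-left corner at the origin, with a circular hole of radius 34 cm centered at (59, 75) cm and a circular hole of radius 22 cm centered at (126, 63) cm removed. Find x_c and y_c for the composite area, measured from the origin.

x_c = 86.58 cm, y_c = 75.90 cm

Part | A | x̄ᵢ | ȳᵢ | A·x̄ᵢ | A·ȳᵢ
plate | 25500.00 | 85.00 | 75.00 | 2167500.00 | 1912500.00
hole 1 | -3631.68 | 59.00 | 75.00 | -214269.19 | -272376.08
hole 2 | -1520.53 | 126.00 | 63.00 | -191586.89 | -95793.44
Σ | 20347.79 |  |  | 1761643.93 | 1544330.47
x_c = 1761643.93 / 20347.79 = 86.58 cm
y_c = 1544330.47 / 20347.79 = 75.90 cm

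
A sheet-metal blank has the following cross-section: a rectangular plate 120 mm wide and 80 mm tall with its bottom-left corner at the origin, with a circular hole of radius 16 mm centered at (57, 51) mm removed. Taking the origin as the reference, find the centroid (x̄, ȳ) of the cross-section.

Part | A | x̄ᵢ | ȳᵢ | A·x̄ᵢ | A·ȳᵢ
plate | 9600.00 | 60.00 | 40.00 | 576000.00 | 384000.00
hole | -804.25 | 57.00 | 51.00 | -45842.12 | -41016.63
Σ | 8795.75 |  |  | 530157.88 | 342983.37
x̄ = 530157.88 / 8795.75 = 60.27 mm
ȳ = 342983.37 / 8795.75 = 38.99 mm

x̄ = 60.27 mm, ȳ = 38.99 mm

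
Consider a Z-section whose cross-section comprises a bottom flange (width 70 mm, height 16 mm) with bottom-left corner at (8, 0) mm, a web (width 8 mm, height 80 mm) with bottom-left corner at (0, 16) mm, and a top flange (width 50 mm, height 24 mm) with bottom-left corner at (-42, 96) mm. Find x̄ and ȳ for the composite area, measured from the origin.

x̄ = 10.24 mm, ȳ = 58.92 mm

bottom flange: A = 70 × 16 = 1120.00, centroid at (43.00, 8.00).
web: A = 8 × 80 = 640.00, centroid at (4.00, 56.00).
top flange: A = 50 × 24 = 1200.00, centroid at (-17.00, 108.00).
ΣA = 2960.00 mm², ΣAx̄ = 30320.00 mm³, ΣAȳ = 174400.00 mm³.
x̄ = 30320.00/2960.00 = 10.24 mm; ȳ = 174400.00/2960.00 = 58.92 mm.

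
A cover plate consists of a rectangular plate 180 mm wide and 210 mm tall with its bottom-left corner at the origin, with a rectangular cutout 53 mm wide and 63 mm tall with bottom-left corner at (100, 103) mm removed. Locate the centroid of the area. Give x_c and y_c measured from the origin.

Part | A | x̄ᵢ | ȳᵢ | A·x̄ᵢ | A·ȳᵢ
plate | 37800.00 | 90.00 | 105.00 | 3402000.00 | 3969000.00
hole | -3339.00 | 126.50 | 134.50 | -422383.50 | -449095.50
Σ | 34461.00 |  |  | 2979616.50 | 3519904.50
x_c = 2979616.50 / 34461.00 = 86.46 mm
y_c = 3519904.50 / 34461.00 = 102.14 mm

x_c = 86.46 mm, y_c = 102.14 mm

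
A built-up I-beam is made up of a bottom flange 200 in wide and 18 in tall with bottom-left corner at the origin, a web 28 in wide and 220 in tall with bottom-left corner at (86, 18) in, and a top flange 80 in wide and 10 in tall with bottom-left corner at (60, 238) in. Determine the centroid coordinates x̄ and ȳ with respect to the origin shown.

bottom flange: A = 200 × 18 = 3600.00, centroid at (100.00, 9.00).
web: A = 28 × 220 = 6160.00, centroid at (100.00, 128.00).
top flange: A = 80 × 10 = 800.00, centroid at (100.00, 243.00).
ΣA = 10560.00 in²
ΣAx̄ = (3600.00)(100.00) + (6160.00)(100.00) + (800.00)(100.00) = 1056000.00 in³
ΣAȳ = (3600.00)(9.00) + (6160.00)(128.00) + (800.00)(243.00) = 1015280.00 in³
x̄ = 1056000.00 / 10560.00 = 100.00 in
ȳ = 1015280.00 / 10560.00 = 96.14 in

x̄ = 100.00 in, ȳ = 96.14 in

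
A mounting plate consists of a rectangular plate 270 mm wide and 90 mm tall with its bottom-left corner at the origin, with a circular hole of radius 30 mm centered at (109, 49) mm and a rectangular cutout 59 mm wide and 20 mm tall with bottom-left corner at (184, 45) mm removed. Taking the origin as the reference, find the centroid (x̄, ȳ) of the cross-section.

x̄ = 134.06 mm, ȳ = 43.86 mm

plate: A = 270 × 90 = 24300.00, centroid at (135.00, 45.00).
hole 1: A = −π·30² = -2827.43, centroid at (109.00, 49.00).
hole 2: A = −(59 × 20) = -1180.00, centroid at (213.50, 55.00).
ΣA = 20292.57 mm², ΣAx̄ = 2720379.76 mm³, ΣAȳ = 890055.76 mm³.
x̄ = 2720379.76/20292.57 = 134.06 mm; ȳ = 890055.76/20292.57 = 43.86 mm.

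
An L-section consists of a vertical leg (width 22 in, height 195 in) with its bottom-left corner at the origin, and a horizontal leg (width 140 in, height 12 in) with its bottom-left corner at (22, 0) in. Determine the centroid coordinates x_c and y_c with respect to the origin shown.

vertical leg: A = 22 × 195 = 4290.00, centroid at (11.00, 97.50).
horizontal leg: A = 140 × 12 = 1680.00, centroid at (92.00, 6.00).
ΣA = 5970.00 in², ΣAx_c = 201750.00 in³, ΣAy_c = 428355.00 in³.
x_c = 201750.00/5970.00 = 33.79 in; y_c = 428355.00/5970.00 = 71.75 in.

x_c = 33.79 in, y_c = 71.75 in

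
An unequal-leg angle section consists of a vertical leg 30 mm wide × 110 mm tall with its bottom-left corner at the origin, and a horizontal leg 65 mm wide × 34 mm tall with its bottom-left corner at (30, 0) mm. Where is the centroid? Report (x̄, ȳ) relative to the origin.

Part | A | x̄ᵢ | ȳᵢ | A·x̄ᵢ | A·ȳᵢ
vertical leg | 3300.00 | 15.00 | 55.00 | 49500.00 | 181500.00
horizontal leg | 2210.00 | 62.50 | 17.00 | 138125.00 | 37570.00
Σ | 5510.00 |  |  | 187625.00 | 219070.00
x̄ = 187625.00 / 5510.00 = 34.05 mm
ȳ = 219070.00 / 5510.00 = 39.76 mm

x̄ = 34.05 mm, ȳ = 39.76 mm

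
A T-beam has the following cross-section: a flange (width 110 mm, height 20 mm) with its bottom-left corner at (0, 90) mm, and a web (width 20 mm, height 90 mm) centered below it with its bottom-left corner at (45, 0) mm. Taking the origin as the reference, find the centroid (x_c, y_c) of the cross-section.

web: A = 20 × 90 = 1800.00, centroid at (55.00, 45.00).
flange: A = 110 × 20 = 2200.00, centroid at (55.00, 100.00).
ΣA = 4000.00 mm², ΣAx_c = 220000.00 mm³, ΣAy_c = 301000.00 mm³.
x_c = 220000.00/4000.00 = 55.00 mm; y_c = 301000.00/4000.00 = 75.25 mm.

x_c = 55.00 mm, y_c = 75.25 mm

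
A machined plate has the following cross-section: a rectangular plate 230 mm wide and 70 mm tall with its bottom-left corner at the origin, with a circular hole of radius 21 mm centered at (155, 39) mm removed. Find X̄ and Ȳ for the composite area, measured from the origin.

plate: A = 230 × 70 = 16100.00, centroid at (115.00, 35.00).
hole: A = −π·21² = -1385.44, centroid at (155.00, 39.00).
ΣA = 14714.56 mm²
ΣAX̄ = (16100.00)(115.00) + (-1385.44)(155.00) = 1636756.43 mm³
ΣAȲ = (16100.00)(35.00) + (-1385.44)(39.00) = 509467.75 mm³
X̄ = 1636756.43 / 14714.56 = 111.23 mm
Ȳ = 509467.75 / 14714.56 = 34.62 mm

X̄ = 111.23 mm, Ȳ = 34.62 mm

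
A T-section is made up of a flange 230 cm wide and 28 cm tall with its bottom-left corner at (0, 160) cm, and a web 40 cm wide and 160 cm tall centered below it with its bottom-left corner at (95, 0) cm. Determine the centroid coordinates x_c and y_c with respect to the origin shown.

x_c = 115.00 cm, y_c = 127.15 cm

Part | A | x̄ᵢ | ȳᵢ | A·x̄ᵢ | A·ȳᵢ
web | 6400.00 | 115.00 | 80.00 | 736000.00 | 512000.00
flange | 6440.00 | 115.00 | 174.00 | 740600.00 | 1120560.00
Σ | 12840.00 |  |  | 1476600.00 | 1632560.00
x_c = 1476600.00 / 12840.00 = 115.00 cm
y_c = 1632560.00 / 12840.00 = 127.15 cm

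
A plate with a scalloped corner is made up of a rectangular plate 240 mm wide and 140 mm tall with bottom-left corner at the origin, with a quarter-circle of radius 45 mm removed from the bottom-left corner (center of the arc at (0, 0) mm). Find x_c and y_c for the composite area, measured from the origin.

x_c = 125.01 mm, y_c = 72.53 mm

Part | A | x̄ᵢ | ȳᵢ | A·x̄ᵢ | A·ȳᵢ
plate | 33600.00 | 120.00 | 70.00 | 4032000.00 | 2352000.00
removed quarter-circle | -1590.43 | 19.10 | 19.10 | -30375.00 | -30375.00
Σ | 32009.57 |  |  | 4001625.00 | 2321625.00
x_c = 4001625.00 / 32009.57 = 125.01 mm
y_c = 2321625.00 / 32009.57 = 72.53 mm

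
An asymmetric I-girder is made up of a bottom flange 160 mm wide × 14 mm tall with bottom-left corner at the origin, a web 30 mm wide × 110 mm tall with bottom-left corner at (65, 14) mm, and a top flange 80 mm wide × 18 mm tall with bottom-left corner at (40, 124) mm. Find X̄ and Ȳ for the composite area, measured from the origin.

X̄ = 80.00 mm, Ȳ = 62.31 mm

bottom flange: A = 160 × 14 = 2240.00, centroid at (80.00, 7.00).
web: A = 30 × 110 = 3300.00, centroid at (80.00, 69.00).
top flange: A = 80 × 18 = 1440.00, centroid at (80.00, 133.00).
ΣA = 6980.00 mm²
ΣAX̄ = (2240.00)(80.00) + (3300.00)(80.00) + (1440.00)(80.00) = 558400.00 mm³
ΣAȲ = (2240.00)(7.00) + (3300.00)(69.00) + (1440.00)(133.00) = 434900.00 mm³
X̄ = 558400.00 / 6980.00 = 80.00 mm
Ȳ = 434900.00 / 6980.00 = 62.31 mm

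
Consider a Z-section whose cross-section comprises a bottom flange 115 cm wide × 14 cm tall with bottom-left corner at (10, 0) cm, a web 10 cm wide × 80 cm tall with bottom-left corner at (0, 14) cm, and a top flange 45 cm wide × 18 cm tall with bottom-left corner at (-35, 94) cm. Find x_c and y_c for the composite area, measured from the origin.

x_c = 31.85 cm, y_c = 42.83 cm

bottom flange: A = 115 × 14 = 1610.00, centroid at (67.50, 7.00).
web: A = 10 × 80 = 800.00, centroid at (5.00, 54.00).
top flange: A = 45 × 18 = 810.00, centroid at (-12.50, 103.00).
ΣA = 3220.00 cm², ΣAx_c = 102550.00 cm³, ΣAy_c = 137900.00 cm³.
x_c = 102550.00/3220.00 = 31.85 cm; y_c = 137900.00/3220.00 = 42.83 cm.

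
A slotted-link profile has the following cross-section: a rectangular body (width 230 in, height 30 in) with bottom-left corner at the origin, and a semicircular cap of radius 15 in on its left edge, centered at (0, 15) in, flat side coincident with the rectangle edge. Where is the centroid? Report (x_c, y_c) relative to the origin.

x_c = 109.09 in, y_c = 15.00 in

Part | A | x̄ᵢ | ȳᵢ | A·x̄ᵢ | A·ȳᵢ
rectangular body | 6900.00 | 115.00 | 15.00 | 793500.00 | 103500.00
semicircular end | 353.43 | -6.37 | 15.00 | -2250.00 | 5301.44
Σ | 7253.43 |  |  | 791250.00 | 108801.44
x_c = 791250.00 / 7253.43 = 109.09 in
y_c = 108801.44 / 7253.43 = 15.00 in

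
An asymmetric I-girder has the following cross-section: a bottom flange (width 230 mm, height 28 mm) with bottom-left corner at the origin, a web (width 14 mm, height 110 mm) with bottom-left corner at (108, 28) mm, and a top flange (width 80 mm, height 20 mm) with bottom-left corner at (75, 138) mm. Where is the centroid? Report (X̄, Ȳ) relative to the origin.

X̄ = 115.00 mm, Ȳ = 47.47 mm

bottom flange: A = 230 × 28 = 6440.00, centroid at (115.00, 14.00).
web: A = 14 × 110 = 1540.00, centroid at (115.00, 83.00).
top flange: A = 80 × 20 = 1600.00, centroid at (115.00, 148.00).
ΣA = 9580.00 mm², ΣAX̄ = 1101700.00 mm³, ΣAȲ = 454780.00 mm³.
X̄ = 1101700.00/9580.00 = 115.00 mm; Ȳ = 454780.00/9580.00 = 47.47 mm.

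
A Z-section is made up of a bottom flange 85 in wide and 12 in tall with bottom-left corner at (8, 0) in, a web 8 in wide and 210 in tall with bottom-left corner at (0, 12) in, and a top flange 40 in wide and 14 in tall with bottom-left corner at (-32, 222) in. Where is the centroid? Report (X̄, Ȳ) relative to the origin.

Part | A | x̄ᵢ | ȳᵢ | A·x̄ᵢ | A·ȳᵢ
bottom flange | 1020.00 | 50.50 | 6.00 | 51510.00 | 6120.00
web | 1680.00 | 4.00 | 117.00 | 6720.00 | 196560.00
top flange | 560.00 | -12.00 | 229.00 | -6720.00 | 128240.00
Σ | 3260.00 |  |  | 51510.00 | 330920.00
X̄ = 51510.00 / 3260.00 = 15.80 in
Ȳ = 330920.00 / 3260.00 = 101.51 in

X̄ = 15.80 in, Ȳ = 101.51 in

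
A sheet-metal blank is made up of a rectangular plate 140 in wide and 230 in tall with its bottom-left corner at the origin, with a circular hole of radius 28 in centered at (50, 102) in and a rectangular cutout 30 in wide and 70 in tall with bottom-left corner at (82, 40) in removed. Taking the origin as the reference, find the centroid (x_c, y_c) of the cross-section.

plate: A = 140 × 230 = 32200.00, centroid at (70.00, 115.00).
hole 1: A = −π·28² = -2463.01, centroid at (50.00, 102.00).
hole 2: A = −(30 × 70) = -2100.00, centroid at (97.00, 75.00).
ΣA = 27636.99 in²
ΣAx_c = (32200.00)(70.00) + (-2463.01)(50.00) + (-2100.00)(97.00) = 1927149.57 in³
ΣAy_c = (32200.00)(115.00) + (-2463.01)(102.00) + (-2100.00)(75.00) = 3294273.12 in³
x_c = 1927149.57 / 27636.99 = 69.73 in
y_c = 3294273.12 / 27636.99 = 119.20 in

x_c = 69.73 in, y_c = 119.20 in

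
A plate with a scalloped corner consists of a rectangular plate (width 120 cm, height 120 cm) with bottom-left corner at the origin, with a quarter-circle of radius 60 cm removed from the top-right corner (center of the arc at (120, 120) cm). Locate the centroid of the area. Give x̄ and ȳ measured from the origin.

Part | A | x̄ᵢ | ȳᵢ | A·x̄ᵢ | A·ȳᵢ
plate | 14400.00 | 60.00 | 60.00 | 864000.00 | 864000.00
removed quarter-circle | -2827.43 | 94.54 | 94.54 | -267292.01 | -267292.01
Σ | 11572.57 |  |  | 596707.99 | 596707.99
x̄ = 596707.99 / 11572.57 = 51.56 cm
ȳ = 596707.99 / 11572.57 = 51.56 cm

x̄ = 51.56 cm, ȳ = 51.56 cm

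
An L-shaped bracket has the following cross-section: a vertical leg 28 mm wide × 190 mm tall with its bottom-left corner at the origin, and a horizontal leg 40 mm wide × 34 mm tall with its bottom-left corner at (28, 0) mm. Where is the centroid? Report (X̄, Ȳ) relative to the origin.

X̄ = 20.92 mm, Ȳ = 79.12 mm

vertical leg: A = 28 × 190 = 5320.00, centroid at (14.00, 95.00).
horizontal leg: A = 40 × 34 = 1360.00, centroid at (48.00, 17.00).
ΣA = 6680.00 mm²
ΣAX̄ = (5320.00)(14.00) + (1360.00)(48.00) = 139760.00 mm³
ΣAȲ = (5320.00)(95.00) + (1360.00)(17.00) = 528520.00 mm³
X̄ = 139760.00 / 6680.00 = 20.92 mm
Ȳ = 528520.00 / 6680.00 = 79.12 mm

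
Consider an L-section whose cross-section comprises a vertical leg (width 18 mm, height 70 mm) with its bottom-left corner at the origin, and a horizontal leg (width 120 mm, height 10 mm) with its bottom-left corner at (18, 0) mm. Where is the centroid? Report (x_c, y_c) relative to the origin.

vertical leg: A = 18 × 70 = 1260.00, centroid at (9.00, 35.00).
horizontal leg: A = 120 × 10 = 1200.00, centroid at (78.00, 5.00).
ΣA = 2460.00 mm²
ΣAx_c = (1260.00)(9.00) + (1200.00)(78.00) = 104940.00 mm³
ΣAy_c = (1260.00)(35.00) + (1200.00)(5.00) = 50100.00 mm³
x_c = 104940.00 / 2460.00 = 42.66 mm
y_c = 50100.00 / 2460.00 = 20.37 mm

x_c = 42.66 mm, y_c = 20.37 mm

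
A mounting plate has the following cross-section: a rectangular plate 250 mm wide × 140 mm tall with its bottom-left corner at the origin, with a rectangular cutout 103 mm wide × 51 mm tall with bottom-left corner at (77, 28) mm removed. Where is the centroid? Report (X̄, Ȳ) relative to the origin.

plate: A = 250 × 140 = 35000.00, centroid at (125.00, 70.00).
hole: A = −(103 × 51) = -5253.00, centroid at (128.50, 53.50).
ΣA = 29747.00 mm²
ΣAX̄ = (35000.00)(125.00) + (-5253.00)(128.50) = 3699989.50 mm³
ΣAȲ = (35000.00)(70.00) + (-5253.00)(53.50) = 2168964.50 mm³
X̄ = 3699989.50 / 29747.00 = 124.38 mm
Ȳ = 2168964.50 / 29747.00 = 72.91 mm

X̄ = 124.38 mm, Ȳ = 72.91 mm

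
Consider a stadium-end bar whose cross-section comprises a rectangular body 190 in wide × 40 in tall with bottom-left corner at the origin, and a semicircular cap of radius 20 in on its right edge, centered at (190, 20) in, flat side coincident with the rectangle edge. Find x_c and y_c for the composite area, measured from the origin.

x_c = 102.90 in, y_c = 20.00 in

rectangular body: A = 190 × 40 = 7600.00, centroid at (95.00, 20.00).
semicircular end: A = ½π·20² = 628.32, centroid at (198.49, 20.00).
ΣA = 8228.32 in², ΣAx_c = 846713.85 in³, ΣAy_c = 164566.37 in³.
x_c = 846713.85/8228.32 = 102.90 in; y_c = 164566.37/8228.32 = 20.00 in.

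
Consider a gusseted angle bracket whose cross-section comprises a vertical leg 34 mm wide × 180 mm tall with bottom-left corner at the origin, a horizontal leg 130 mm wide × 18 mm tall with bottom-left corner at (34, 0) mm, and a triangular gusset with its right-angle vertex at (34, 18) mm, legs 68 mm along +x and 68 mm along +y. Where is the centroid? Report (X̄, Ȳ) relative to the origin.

vertical leg: A = 34 × 180 = 6120.00, centroid at (17.00, 90.00).
horizontal leg: A = 130 × 18 = 2340.00, centroid at (99.00, 9.00).
gusset: A = ½·68·68 = 2312.00, centroid at (56.67, 40.67).
ΣA = 10772.00 mm², ΣAX̄ = 466713.33 mm³, ΣAȲ = 665881.33 mm³.
X̄ = 466713.33/10772.00 = 43.33 mm; Ȳ = 665881.33/10772.00 = 61.82 mm.

X̄ = 43.33 mm, Ȳ = 61.82 mm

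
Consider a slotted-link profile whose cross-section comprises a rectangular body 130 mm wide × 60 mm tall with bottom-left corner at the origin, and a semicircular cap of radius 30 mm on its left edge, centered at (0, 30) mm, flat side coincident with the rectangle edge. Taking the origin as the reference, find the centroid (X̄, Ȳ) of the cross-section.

X̄ = 53.07 mm, Ȳ = 30.00 mm

rectangular body: A = 130 × 60 = 7800.00, centroid at (65.00, 30.00).
semicircular end: A = ½π·30² = 1413.72, centroid at (-12.73, 30.00).
ΣA = 9213.72 mm², ΣAX̄ = 489000.00 mm³, ΣAȲ = 276411.50 mm³.
X̄ = 489000.00/9213.72 = 53.07 mm; Ȳ = 276411.50/9213.72 = 30.00 mm.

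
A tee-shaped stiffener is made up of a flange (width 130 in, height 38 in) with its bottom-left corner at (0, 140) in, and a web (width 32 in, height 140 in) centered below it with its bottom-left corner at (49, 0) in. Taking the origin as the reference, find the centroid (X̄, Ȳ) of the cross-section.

X̄ = 65.00 in, Ȳ = 116.67 in

web: A = 32 × 140 = 4480.00, centroid at (65.00, 70.00).
flange: A = 130 × 38 = 4940.00, centroid at (65.00, 159.00).
ΣA = 9420.00 in²
ΣAX̄ = (4480.00)(65.00) + (4940.00)(65.00) = 612300.00 in³
ΣAȲ = (4480.00)(70.00) + (4940.00)(159.00) = 1099060.00 in³
X̄ = 612300.00 / 9420.00 = 65.00 in
Ȳ = 1099060.00 / 9420.00 = 116.67 in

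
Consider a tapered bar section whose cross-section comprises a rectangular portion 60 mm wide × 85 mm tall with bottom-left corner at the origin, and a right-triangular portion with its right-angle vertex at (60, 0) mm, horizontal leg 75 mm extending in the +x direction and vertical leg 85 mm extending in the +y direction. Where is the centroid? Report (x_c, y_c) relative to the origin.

x_c = 51.15 mm, y_c = 37.05 mm

rectangular portion: A = 60 × 85 = 5100.00, centroid at (30.00, 42.50).
triangular portion: A = ½·75·85 = 3187.50, centroid at (85.00, 28.33).
ΣA = 8287.50 mm²
ΣAx_c = (5100.00)(30.00) + (3187.50)(85.00) = 423937.50 mm³
ΣAy_c = (5100.00)(42.50) + (3187.50)(28.33) = 307062.50 mm³
x_c = 423937.50 / 8287.50 = 51.15 mm
y_c = 307062.50 / 8287.50 = 37.05 mm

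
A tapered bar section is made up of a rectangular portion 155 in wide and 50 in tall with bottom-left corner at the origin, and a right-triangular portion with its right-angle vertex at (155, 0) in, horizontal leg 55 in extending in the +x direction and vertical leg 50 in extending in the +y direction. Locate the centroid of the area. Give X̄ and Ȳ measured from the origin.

rectangular portion: A = 155 × 50 = 7750.00, centroid at (77.50, 25.00).
triangular portion: A = ½·55·50 = 1375.00, centroid at (173.33, 16.67).
ΣA = 9125.00 in²
ΣAX̄ = (7750.00)(77.50) + (1375.00)(173.33) = 838958.33 in³
ΣAȲ = (7750.00)(25.00) + (1375.00)(16.67) = 216666.67 in³
X̄ = 838958.33 / 9125.00 = 91.94 in
Ȳ = 216666.67 / 9125.00 = 23.74 in

X̄ = 91.94 in, Ȳ = 23.74 in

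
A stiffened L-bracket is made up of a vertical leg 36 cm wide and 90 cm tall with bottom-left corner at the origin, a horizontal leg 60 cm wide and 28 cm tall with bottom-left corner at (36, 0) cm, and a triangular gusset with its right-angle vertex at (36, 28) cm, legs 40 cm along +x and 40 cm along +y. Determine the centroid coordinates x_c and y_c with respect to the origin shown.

Part | A | x̄ᵢ | ȳᵢ | A·x̄ᵢ | A·ȳᵢ
vertical leg | 3240.00 | 18.00 | 45.00 | 58320.00 | 145800.00
horizontal leg | 1680.00 | 66.00 | 14.00 | 110880.00 | 23520.00
gusset | 800.00 | 49.33 | 41.33 | 39466.67 | 33066.67
Σ | 5720.00 |  |  | 208666.67 | 202386.67
x_c = 208666.67 / 5720.00 = 36.48 cm
y_c = 202386.67 / 5720.00 = 35.38 cm

x_c = 36.48 cm, y_c = 35.38 cm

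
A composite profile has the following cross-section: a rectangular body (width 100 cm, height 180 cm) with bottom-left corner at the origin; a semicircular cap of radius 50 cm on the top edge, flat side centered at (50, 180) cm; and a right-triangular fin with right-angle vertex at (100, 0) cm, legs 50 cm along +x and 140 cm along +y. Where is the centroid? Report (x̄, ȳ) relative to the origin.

rectangular body: A = 100 × 180 = 18000.00, centroid at (50.00, 90.00).
semicircular top: A = ½π·50² = 3926.99, centroid at (50.00, 201.22).
triangular fin: A = ½·50·140 = 3500.00, centroid at (116.67, 46.67).
ΣA = 25426.99 cm², ΣAx̄ = 1504682.87 cm³, ΣAȳ = 2573525.01 cm³.
x̄ = 1504682.87/25426.99 = 59.18 cm; ȳ = 2573525.01/25426.99 = 101.21 cm.

x̄ = 59.18 cm, ȳ = 101.21 cm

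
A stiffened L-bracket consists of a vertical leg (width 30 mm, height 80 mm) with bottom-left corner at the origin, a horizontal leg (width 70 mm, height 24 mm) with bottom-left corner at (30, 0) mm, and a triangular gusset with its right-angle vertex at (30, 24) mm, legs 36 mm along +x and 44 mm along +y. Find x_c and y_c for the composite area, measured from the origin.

Part | A | x̄ᵢ | ȳᵢ | A·x̄ᵢ | A·ȳᵢ
vertical leg | 2400.00 | 15.00 | 40.00 | 36000.00 | 96000.00
horizontal leg | 1680.00 | 65.00 | 12.00 | 109200.00 | 20160.00
gusset | 792.00 | 42.00 | 38.67 | 33264.00 | 30624.00
Σ | 4872.00 |  |  | 178464.00 | 146784.00
x_c = 178464.00 / 4872.00 = 36.63 mm
y_c = 146784.00 / 4872.00 = 30.13 mm

x_c = 36.63 mm, y_c = 30.13 mm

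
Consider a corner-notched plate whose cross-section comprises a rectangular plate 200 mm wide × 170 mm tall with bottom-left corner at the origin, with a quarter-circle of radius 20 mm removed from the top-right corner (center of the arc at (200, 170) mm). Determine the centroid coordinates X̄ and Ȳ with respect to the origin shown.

Part | A | x̄ᵢ | ȳᵢ | A·x̄ᵢ | A·ȳᵢ
plate | 34000.00 | 100.00 | 85.00 | 3400000.00 | 2890000.00
removed quarter-circle | -314.16 | 191.51 | 161.51 | -60165.19 | -50740.41
Σ | 33685.84 |  |  | 3339834.81 | 2839259.59
X̄ = 3339834.81 / 33685.84 = 99.15 mm
Ȳ = 2839259.59 / 33685.84 = 84.29 mm

X̄ = 99.15 mm, Ȳ = 84.29 mm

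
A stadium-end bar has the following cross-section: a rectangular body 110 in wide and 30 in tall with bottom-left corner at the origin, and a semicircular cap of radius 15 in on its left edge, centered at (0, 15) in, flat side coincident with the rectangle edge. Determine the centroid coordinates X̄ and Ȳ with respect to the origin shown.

Part | A | x̄ᵢ | ȳᵢ | A·x̄ᵢ | A·ȳᵢ
rectangular body | 3300.00 | 55.00 | 15.00 | 181500.00 | 49500.00
semicircular end | 353.43 | -6.37 | 15.00 | -2250.00 | 5301.44
Σ | 3653.43 |  |  | 179250.00 | 54801.44
X̄ = 179250.00 / 3653.43 = 49.06 in
Ȳ = 54801.44 / 3653.43 = 15.00 in

X̄ = 49.06 in, Ȳ = 15.00 in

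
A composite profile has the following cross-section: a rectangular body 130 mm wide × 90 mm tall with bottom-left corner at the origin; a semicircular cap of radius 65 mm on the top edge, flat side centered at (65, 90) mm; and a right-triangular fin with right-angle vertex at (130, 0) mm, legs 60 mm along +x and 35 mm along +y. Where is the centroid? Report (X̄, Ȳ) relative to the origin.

Part | A | x̄ᵢ | ȳᵢ | A·x̄ᵢ | A·ȳᵢ
rectangular body | 11700.00 | 65.00 | 45.00 | 760500.00 | 526500.00
semicircular top | 6636.61 | 65.00 | 117.59 | 431379.94 | 780378.64
triangular fin | 1050.00 | 150.00 | 11.67 | 157500.00 | 12250.00
Σ | 19386.61 |  |  | 1349379.94 | 1319128.64
X̄ = 1349379.94 / 19386.61 = 69.60 mm
Ȳ = 1319128.64 / 19386.61 = 68.04 mm

X̄ = 69.60 mm, Ȳ = 68.04 mm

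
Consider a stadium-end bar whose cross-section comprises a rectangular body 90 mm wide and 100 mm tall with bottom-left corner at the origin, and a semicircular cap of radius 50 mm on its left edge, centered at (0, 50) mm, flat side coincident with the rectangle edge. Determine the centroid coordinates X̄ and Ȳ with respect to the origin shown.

rectangular body: A = 90 × 100 = 9000.00, centroid at (45.00, 50.00).
semicircular end: A = ½π·50² = 3926.99, centroid at (-21.22, 50.00).
ΣA = 12926.99 mm², ΣAX̄ = 321666.67 mm³, ΣAȲ = 646349.54 mm³.
X̄ = 321666.67/12926.99 = 24.88 mm; Ȳ = 646349.54/12926.99 = 50.00 mm.

X̄ = 24.88 mm, Ȳ = 50.00 mm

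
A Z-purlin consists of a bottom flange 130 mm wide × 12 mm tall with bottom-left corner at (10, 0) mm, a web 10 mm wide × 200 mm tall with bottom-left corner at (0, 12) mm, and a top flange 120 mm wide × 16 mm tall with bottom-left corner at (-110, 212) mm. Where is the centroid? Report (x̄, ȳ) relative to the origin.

x̄ = 5.66 mm, ȳ = 119.66 mm

Part | A | x̄ᵢ | ȳᵢ | A·x̄ᵢ | A·ȳᵢ
bottom flange | 1560.00 | 75.00 | 6.00 | 117000.00 | 9360.00
web | 2000.00 | 5.00 | 112.00 | 10000.00 | 224000.00
top flange | 1920.00 | -50.00 | 220.00 | -96000.00 | 422400.00
Σ | 5480.00 |  |  | 31000.00 | 655760.00
x̄ = 31000.00 / 5480.00 = 5.66 mm
ȳ = 655760.00 / 5480.00 = 119.66 mm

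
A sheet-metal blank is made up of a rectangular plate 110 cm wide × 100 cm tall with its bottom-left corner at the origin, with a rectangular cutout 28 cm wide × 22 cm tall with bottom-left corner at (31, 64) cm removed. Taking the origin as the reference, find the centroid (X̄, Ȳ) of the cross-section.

plate: A = 110 × 100 = 11000.00, centroid at (55.00, 50.00).
hole: A = −(28 × 22) = -616.00, centroid at (45.00, 75.00).
ΣA = 10384.00 cm²
ΣAX̄ = (11000.00)(55.00) + (-616.00)(45.00) = 577280.00 cm³
ΣAȲ = (11000.00)(50.00) + (-616.00)(75.00) = 503800.00 cm³
X̄ = 577280.00 / 10384.00 = 55.59 cm
Ȳ = 503800.00 / 10384.00 = 48.52 cm

X̄ = 55.59 cm, Ȳ = 48.52 cm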